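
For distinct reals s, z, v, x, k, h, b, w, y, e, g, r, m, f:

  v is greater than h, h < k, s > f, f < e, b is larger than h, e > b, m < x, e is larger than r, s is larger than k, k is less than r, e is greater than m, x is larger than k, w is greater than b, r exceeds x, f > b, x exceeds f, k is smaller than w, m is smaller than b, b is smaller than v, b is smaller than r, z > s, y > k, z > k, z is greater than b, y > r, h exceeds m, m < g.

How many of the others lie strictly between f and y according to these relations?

2

The relations place f below y. An element lies strictly between them when it is forced above f and also forced below y.
Above f: {x, r, s, z, e}. Below y: {m, h, b, k, x, r}.
Intersection: {x, r} — 2.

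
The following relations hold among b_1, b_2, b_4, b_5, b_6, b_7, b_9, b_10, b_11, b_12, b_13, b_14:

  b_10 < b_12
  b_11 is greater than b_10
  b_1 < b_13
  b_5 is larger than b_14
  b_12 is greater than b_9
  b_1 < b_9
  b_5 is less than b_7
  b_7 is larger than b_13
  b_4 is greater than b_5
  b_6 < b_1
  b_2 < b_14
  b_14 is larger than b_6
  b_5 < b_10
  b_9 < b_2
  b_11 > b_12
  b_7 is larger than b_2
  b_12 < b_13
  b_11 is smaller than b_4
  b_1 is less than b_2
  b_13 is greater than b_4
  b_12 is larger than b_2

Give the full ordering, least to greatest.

The consecutive links are each given: b_6 < b_1; b_1 < b_9; b_9 < b_2; b_2 < b_14; b_14 < b_5; b_5 < b_10; b_10 < b_12; b_12 < b_11; b_11 < b_4; b_4 < b_13; b_13 < b_7.

b_6 < b_1 < b_9 < b_2 < b_14 < b_5 < b_10 < b_12 < b_11 < b_4 < b_13 < b_7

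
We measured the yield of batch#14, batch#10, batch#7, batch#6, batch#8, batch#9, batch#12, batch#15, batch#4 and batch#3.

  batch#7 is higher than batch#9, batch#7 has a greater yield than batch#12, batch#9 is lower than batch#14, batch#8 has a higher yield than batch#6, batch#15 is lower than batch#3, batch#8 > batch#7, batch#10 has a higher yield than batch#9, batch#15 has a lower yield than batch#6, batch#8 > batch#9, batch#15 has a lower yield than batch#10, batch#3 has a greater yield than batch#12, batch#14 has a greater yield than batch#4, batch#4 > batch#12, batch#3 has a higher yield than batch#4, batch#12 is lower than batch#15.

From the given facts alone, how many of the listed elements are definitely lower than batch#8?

From batch#8 the given relations immediately reach batch#9, batch#7, batch#6.
From those, batch#12, batch#15 — 5 in total.
Nothing else is reachable below batch#8; 5 in all.

5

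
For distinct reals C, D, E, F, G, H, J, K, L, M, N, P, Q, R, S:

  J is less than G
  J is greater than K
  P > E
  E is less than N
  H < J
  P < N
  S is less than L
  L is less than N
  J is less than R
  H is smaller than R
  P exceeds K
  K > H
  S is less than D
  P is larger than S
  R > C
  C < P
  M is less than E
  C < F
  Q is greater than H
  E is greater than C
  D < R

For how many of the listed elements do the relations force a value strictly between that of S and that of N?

2

The relations place S below N. An element lies strictly between them when it is forced above S and also forced below N.
Above S: {P, L, D, R}. Below N: {C, H, K, M, E, P, L}.
Intersection: {P, L} — 2.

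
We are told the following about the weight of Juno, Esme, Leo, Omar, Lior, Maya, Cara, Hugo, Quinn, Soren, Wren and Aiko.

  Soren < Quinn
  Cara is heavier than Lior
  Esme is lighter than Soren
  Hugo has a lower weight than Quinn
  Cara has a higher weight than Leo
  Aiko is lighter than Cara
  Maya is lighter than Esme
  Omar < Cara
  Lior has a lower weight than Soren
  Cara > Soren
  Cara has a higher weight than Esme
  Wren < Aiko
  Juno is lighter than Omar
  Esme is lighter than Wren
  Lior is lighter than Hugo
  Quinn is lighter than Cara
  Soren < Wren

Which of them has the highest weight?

Chaining downward from Cara: directly below it, Lior, Esme, Soren, Leo, Quinn, Omar, Aiko; then Maya, Juno, Wren, Hugo.
That covers every other element, and nothing is given above Cara, so Cara is the highest weight.

Cara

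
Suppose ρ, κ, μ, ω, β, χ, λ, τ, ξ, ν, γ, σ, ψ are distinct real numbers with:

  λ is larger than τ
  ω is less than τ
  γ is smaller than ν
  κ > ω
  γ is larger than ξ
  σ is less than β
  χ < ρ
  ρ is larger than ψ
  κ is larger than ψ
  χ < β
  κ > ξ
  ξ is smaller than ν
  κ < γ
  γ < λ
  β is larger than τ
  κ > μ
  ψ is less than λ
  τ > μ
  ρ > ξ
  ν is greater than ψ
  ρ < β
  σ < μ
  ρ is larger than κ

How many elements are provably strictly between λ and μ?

The relations place μ below λ. An element lies strictly between them when it is forced above μ and also forced below λ.
Above μ: {κ, ρ, τ, γ, ν, β}. Below λ: {ω, σ, ξ, ψ, κ, τ, γ}.
Intersection: {κ, τ, γ} — 3.

3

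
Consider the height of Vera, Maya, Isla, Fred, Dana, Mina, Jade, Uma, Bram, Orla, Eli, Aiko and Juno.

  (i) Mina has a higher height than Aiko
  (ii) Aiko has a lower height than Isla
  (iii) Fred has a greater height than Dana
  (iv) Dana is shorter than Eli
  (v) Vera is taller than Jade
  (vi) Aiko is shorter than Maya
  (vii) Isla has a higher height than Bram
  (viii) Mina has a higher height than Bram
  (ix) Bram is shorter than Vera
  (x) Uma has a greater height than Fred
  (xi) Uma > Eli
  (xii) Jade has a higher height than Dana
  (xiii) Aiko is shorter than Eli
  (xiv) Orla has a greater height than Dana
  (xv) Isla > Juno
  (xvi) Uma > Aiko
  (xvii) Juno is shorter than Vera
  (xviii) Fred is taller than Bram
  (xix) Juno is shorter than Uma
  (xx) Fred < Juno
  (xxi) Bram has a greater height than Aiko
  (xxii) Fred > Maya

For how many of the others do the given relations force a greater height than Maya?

The elements the relations force above Maya are Fred, Juno, Isla, Vera, Uma — no chain reaches any other.
That is 5.

5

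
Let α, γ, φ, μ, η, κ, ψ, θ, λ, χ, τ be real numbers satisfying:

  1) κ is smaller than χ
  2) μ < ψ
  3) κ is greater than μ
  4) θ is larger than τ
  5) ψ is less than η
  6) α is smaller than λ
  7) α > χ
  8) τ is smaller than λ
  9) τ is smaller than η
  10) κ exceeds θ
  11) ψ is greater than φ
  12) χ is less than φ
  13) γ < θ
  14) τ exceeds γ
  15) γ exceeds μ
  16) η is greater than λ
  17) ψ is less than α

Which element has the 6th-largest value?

χ

Piecing the relations together gives one ordering: μ < γ < τ < θ < κ < χ < φ < ψ < α < λ < η.
The 6th largest is χ.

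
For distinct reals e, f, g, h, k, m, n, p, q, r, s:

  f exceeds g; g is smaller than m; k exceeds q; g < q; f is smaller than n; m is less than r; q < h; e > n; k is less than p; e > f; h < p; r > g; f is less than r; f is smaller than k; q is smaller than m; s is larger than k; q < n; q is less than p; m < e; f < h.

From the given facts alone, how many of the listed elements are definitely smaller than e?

Directly below e: m, f, n.
One step further: g, q (5 so far).
No other element is forced below e by the given relations, so the count is 5.

5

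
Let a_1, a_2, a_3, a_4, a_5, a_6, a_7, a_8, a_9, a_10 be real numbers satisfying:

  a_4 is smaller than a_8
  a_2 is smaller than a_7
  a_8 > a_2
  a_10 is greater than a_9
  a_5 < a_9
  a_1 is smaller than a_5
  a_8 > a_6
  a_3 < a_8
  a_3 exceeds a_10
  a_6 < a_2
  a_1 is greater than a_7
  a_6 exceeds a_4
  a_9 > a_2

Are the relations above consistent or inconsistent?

Every relation is compatible with a_4 < a_6 < a_2 < a_7 < a_1 < a_5 < a_9 < a_10 < a_3 < a_8; the set is consistent.

consistent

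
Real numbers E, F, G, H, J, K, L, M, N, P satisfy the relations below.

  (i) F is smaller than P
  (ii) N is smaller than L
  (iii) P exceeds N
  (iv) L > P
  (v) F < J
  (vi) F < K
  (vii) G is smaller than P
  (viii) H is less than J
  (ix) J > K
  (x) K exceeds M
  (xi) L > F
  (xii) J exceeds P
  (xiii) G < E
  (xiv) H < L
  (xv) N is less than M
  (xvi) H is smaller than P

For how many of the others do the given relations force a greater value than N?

Directly above N: M, P, L.
One step further: K, J (5 so far).
Nothing else is reachable above N; 5 in all.

5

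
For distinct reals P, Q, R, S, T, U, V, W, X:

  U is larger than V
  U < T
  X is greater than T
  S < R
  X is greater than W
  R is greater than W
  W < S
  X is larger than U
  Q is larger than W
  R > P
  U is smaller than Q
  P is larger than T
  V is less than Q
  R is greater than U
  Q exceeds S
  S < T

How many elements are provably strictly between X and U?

Chaining upward from U reaches: T, P, Q, R.
Chaining downward from X reaches: V, W, S, T.
Strictly between U and X are those in both lists: T — 1 element.

1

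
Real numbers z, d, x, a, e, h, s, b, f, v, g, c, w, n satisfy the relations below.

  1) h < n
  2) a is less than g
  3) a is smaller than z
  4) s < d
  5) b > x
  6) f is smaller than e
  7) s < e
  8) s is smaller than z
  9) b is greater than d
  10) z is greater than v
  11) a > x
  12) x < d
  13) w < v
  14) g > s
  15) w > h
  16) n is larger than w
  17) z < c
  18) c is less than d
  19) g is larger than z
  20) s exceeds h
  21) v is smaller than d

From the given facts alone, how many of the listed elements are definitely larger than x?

The elements the relations force above x are a, z, g, c, d, b — no chain reaches any other.
That is 6.

6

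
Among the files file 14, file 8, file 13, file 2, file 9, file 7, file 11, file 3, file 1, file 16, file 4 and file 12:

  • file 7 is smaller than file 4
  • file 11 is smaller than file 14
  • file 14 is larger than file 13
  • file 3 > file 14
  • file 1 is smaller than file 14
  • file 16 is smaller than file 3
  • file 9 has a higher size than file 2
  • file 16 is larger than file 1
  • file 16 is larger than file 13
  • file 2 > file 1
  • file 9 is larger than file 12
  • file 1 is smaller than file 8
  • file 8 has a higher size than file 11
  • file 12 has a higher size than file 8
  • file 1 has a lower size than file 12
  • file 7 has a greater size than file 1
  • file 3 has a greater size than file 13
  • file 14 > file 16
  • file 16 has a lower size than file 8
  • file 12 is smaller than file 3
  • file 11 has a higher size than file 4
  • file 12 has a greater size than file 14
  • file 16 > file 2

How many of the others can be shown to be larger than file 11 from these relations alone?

Directly above file 11: file 14, file 8.
One step further: file 12, file 3 (4 so far).
One step further: file 9 (5 so far).
Nothing else is reachable above file 11; 5 in all.

5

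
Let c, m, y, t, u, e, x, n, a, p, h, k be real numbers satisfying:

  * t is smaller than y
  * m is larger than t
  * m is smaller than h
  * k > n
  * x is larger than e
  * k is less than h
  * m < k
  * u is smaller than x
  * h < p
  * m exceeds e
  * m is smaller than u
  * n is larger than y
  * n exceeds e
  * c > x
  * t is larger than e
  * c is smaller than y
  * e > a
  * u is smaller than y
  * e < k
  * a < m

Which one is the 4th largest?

n

Piecing the relations together gives one ordering: a < e < t < m < u < x < c < y < n < k < h < p.
The 4th largest is n.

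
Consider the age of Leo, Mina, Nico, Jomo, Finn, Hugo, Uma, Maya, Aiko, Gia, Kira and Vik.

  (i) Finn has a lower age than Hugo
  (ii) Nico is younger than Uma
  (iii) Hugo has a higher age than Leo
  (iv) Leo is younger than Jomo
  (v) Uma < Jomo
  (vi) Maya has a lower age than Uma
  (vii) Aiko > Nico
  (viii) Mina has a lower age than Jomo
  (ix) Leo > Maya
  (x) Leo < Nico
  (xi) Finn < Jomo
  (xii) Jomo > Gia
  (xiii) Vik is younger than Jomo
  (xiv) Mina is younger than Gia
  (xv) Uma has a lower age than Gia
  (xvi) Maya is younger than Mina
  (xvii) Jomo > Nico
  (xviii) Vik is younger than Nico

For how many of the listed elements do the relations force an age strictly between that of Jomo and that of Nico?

2

Chaining upward from Nico reaches: Uma, Gia, Aiko.
Chaining downward from Jomo reaches: Maya, Leo, Finn, Mina, Vik, Uma, Gia.
Strictly between Nico and Jomo are those in both lists: Uma, Gia — 2 elements.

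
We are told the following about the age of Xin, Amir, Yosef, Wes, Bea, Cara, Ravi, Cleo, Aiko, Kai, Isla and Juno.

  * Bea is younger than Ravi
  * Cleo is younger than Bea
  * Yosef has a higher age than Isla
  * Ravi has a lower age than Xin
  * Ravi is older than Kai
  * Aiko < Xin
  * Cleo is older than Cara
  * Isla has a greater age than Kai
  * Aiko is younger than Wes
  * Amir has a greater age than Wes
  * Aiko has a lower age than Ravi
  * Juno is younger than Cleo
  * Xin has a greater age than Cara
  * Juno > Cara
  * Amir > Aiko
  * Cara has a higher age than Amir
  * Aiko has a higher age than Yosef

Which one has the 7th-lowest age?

Cara

The consecutive relations fix a unique order: Kai < Isla < Yosef < Aiko < Wes < Amir < Cara < Juno < Cleo < Bea < Ravi < Xin.
Counting 7 from the smallest end gives Cara.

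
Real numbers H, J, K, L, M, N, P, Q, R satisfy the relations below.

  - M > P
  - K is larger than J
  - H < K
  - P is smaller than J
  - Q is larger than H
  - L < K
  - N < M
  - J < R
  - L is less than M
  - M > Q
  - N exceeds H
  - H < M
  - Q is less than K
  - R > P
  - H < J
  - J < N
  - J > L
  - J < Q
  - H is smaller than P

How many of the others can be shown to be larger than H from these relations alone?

Directly above H: P, J, Q, N, K, M.
One step further: R (7 so far).
Nothing else is reachable above H; 7 in all.

7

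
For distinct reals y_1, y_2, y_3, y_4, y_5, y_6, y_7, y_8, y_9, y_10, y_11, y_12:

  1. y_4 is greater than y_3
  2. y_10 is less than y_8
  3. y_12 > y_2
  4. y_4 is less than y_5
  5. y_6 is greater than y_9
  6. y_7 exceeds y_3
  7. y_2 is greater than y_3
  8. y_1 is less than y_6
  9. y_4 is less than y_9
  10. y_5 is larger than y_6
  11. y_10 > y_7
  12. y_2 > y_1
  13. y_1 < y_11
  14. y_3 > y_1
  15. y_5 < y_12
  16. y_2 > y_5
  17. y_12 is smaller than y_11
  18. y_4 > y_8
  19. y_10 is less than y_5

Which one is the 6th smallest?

y_4

The consecutive relations fix a unique order: y_1 < y_3 < y_7 < y_10 < y_8 < y_4 < y_9 < y_6 < y_5 < y_2 < y_12 < y_11.
The 6th smallest is y_4.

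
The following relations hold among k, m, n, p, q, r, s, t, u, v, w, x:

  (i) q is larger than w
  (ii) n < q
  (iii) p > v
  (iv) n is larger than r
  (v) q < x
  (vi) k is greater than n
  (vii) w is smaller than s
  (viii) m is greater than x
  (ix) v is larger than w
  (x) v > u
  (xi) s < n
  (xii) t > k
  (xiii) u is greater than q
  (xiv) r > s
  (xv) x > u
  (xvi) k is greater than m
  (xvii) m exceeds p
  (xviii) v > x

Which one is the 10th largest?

r

Piecing the relations together gives one ordering: w < s < r < n < q < u < x < v < p < m < k < t.
Counting 10 from the largest end gives r.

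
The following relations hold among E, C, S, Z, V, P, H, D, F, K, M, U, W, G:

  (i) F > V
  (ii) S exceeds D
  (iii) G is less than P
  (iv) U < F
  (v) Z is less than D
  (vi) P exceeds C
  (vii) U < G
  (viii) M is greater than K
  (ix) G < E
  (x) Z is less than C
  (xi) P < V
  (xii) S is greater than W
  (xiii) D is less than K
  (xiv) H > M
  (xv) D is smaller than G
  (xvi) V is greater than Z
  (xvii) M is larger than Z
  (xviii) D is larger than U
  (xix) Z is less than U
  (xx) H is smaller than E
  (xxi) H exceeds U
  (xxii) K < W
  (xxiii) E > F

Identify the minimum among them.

Chaining upward from Z: directly above it, U, C, D, M, V; then K, G, H, P, S, F; then W, E.
That covers every other element, and nothing is given below Z, so Z is the minimum.

Z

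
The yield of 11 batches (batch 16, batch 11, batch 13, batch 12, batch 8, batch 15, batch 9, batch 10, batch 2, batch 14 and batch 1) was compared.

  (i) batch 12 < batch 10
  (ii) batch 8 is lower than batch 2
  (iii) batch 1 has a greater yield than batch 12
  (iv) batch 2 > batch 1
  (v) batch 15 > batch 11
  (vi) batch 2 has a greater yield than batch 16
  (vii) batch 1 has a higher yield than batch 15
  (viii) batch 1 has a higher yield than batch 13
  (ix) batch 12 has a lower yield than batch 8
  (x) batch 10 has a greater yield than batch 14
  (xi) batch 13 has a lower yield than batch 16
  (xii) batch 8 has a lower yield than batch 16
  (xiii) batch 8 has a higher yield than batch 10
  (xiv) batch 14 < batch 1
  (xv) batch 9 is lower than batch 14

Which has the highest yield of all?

batch 2

Chaining downward from batch 2: directly below it, batch 8, batch 16, batch 1; then batch 12, batch 14, batch 13, batch 10, batch 15; then batch 9, batch 11.
That covers every other element, and nothing is given above batch 2, so batch 2 is the highest yield.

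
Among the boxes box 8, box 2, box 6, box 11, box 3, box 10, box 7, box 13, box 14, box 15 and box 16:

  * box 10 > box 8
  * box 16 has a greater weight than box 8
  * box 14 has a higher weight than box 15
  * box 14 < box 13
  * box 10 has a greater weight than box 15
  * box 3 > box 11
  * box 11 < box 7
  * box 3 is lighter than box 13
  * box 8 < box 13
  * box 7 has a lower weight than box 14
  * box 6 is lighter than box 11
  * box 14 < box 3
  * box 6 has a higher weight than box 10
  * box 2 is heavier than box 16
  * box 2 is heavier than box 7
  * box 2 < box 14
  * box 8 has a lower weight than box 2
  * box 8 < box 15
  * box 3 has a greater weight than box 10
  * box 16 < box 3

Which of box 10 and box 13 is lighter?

box 10

Chaining the given relations: box 10 < box 6 < box 11 < box 7 < box 2 < box 14 < box 3 < box 13.
So box 10 < box 13; box 10 is the lighter of the two.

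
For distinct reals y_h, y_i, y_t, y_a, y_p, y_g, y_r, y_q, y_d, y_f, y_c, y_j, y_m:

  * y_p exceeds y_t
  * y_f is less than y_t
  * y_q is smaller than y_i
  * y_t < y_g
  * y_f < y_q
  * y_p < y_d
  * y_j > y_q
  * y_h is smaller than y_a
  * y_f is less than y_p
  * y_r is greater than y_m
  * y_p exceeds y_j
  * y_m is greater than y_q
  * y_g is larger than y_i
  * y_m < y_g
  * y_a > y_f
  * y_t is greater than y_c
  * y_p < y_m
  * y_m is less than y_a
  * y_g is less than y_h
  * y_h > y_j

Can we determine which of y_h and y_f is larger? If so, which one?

y_f < y_q < y_m < y_g < y_h, by transitivity through y_q, y_m, y_g.
So y_h is larger.

y_h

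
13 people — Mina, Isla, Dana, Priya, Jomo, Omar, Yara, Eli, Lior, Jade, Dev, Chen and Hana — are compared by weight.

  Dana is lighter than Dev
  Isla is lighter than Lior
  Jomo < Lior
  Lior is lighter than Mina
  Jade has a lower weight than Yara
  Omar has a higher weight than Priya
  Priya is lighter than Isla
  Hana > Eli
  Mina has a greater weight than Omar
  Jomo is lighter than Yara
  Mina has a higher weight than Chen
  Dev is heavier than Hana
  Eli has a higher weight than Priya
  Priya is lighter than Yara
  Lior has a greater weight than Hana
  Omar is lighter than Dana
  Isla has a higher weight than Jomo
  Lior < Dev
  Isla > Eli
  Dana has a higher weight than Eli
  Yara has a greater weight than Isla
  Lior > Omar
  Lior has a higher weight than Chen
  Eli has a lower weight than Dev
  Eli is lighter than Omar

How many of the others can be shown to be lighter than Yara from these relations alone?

From Yara the given relations immediately reach Priya, Jomo, Isla, Jade.
From those, Eli — 5 in total.
No other element is forced below Yara by the given relations, so the count is 5.

5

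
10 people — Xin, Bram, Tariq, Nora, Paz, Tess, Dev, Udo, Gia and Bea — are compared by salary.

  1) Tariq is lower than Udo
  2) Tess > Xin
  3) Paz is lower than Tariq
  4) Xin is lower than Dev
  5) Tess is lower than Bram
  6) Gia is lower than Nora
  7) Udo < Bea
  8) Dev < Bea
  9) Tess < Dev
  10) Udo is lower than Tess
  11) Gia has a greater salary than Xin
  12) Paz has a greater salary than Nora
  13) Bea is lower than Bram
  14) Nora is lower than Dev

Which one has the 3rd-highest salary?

Dev

Piecing the relations together gives one ordering: Xin < Gia < Nora < Paz < Tariq < Udo < Tess < Dev < Bea < Bram.
The 3rd largest is Dev.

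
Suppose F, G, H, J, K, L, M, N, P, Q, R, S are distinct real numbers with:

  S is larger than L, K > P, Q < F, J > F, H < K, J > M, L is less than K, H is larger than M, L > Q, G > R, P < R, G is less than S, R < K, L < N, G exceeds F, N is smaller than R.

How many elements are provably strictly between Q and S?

5

Chaining upward from Q reaches: L, N, F, J, R, G, K.
Chaining downward from S reaches: L, N, P, F, R, G.
Strictly between Q and S are those in both lists: L, N, F, R, G — 5 elements.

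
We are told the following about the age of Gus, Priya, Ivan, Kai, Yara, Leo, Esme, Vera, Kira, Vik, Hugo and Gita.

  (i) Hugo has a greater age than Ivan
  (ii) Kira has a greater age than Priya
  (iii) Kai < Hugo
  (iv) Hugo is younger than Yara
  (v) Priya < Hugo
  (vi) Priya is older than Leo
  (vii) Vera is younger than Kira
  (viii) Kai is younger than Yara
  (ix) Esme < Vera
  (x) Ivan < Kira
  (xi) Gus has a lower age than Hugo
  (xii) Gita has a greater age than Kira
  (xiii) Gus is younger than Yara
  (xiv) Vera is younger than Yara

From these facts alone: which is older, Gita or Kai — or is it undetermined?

undetermined

Following every chain through Kai: above Kai we get Hugo, Yara.
Gita is not reached, and no chain runs the other way from Gita to Kai.
So the given relations leave the order of Kai and Gita undetermined.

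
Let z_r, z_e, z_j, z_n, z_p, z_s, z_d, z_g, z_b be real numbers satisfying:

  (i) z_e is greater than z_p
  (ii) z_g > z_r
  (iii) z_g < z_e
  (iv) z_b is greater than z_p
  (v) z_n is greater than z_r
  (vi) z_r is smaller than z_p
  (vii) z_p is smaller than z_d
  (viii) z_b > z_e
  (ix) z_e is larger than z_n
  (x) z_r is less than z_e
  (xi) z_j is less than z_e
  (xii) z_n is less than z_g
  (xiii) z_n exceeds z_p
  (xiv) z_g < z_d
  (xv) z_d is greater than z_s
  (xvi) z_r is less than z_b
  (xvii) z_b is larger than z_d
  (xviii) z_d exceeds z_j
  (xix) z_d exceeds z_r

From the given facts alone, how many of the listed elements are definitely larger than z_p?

The elements the relations force above z_p are z_n, z_g, z_e, z_d, z_b — no chain reaches any other.
That is 5.

5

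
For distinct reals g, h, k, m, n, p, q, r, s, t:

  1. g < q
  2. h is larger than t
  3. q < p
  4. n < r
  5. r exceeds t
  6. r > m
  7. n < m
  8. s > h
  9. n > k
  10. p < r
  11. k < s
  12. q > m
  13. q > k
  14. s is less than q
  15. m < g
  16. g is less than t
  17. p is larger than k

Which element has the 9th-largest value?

n

Chaining the given pairs: k < n < m < g < t < h < s < q < p < r.
The 9th largest is n.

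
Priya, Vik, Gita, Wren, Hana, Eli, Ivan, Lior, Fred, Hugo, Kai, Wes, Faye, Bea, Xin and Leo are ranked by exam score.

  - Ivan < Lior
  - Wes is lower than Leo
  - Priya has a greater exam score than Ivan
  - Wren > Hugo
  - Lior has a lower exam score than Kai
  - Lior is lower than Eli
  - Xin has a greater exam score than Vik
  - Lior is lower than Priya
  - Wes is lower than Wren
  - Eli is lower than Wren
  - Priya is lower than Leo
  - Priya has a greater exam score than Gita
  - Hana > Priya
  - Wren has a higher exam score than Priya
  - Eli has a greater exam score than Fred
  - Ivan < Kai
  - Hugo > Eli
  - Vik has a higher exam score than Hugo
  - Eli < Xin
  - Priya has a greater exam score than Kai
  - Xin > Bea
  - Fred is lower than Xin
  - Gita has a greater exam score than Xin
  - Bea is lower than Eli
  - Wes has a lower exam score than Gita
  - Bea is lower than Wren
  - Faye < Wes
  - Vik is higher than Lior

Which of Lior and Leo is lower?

Lior

Lior < Eli < Hugo < Vik < Xin < Gita < Priya < Leo, by transitivity through Eli, Hugo, Vik, Xin, Gita, Priya.
So Lior < Leo; Lior is the lower of the two.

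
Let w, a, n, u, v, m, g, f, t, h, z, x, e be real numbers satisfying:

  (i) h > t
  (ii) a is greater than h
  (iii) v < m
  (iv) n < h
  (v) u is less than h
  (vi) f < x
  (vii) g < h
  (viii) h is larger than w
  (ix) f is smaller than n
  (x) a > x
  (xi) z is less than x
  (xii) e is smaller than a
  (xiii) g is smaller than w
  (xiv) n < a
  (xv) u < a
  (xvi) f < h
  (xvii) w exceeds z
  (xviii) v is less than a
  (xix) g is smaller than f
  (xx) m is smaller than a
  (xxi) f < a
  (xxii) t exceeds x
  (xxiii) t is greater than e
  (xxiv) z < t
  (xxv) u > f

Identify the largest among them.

a

v is not greatest since v < m; g is not greatest since g < f; z is not greatest since z < x; f is not greatest since f < n; w is not greatest since w < h; u is not greatest since u < a; m is not greatest since m < a; n is not greatest since n < a; x is not greatest since x < a; e is not greatest since e < t; t is not greatest since t < h; h is not greatest since h < a.
Only a has nothing above it, so a is the largest.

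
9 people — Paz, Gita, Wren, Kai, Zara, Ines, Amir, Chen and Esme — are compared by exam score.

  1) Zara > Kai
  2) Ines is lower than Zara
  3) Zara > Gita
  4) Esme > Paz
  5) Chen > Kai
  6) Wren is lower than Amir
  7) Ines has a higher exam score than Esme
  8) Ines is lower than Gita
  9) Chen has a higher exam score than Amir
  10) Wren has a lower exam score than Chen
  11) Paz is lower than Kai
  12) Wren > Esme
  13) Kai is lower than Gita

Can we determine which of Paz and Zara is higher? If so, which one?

Zara

Paz < Esme and Esme < Ines give Paz < Ines.
With Ines < Gita: Paz < Esme < Ines < Gita.
With Gita < Zara: Paz < Esme < Ines < Gita < Zara.
So Zara is higher.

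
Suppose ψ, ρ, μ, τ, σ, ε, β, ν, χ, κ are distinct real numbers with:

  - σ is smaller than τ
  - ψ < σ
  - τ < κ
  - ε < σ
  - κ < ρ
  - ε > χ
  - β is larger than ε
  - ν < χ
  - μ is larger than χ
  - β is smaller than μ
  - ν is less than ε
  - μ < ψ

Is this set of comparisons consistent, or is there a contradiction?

Every relation is compatible with ν < χ < ε < β < μ < ψ < σ < τ < κ < ρ; the set is consistent.

consistent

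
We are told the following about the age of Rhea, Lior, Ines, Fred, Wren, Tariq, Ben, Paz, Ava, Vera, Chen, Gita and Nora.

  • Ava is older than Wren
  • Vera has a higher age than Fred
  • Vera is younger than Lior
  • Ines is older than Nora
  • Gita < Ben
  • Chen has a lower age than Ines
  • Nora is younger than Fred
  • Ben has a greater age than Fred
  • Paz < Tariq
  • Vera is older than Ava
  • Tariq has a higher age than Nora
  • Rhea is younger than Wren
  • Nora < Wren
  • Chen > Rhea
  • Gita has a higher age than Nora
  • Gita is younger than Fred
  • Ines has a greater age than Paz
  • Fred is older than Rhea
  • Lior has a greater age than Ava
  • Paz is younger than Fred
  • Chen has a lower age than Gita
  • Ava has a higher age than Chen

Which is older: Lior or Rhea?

Lior

Rhea < Chen and Chen < Gita give Rhea < Gita.
With Gita < Fred: Rhea < Chen < Gita < Fred.
Then Fred < Vera extends the chain to Vera.
Then Vera < Lior extends the chain to Lior.
So Rhea < Lior; Lior is the older of the two.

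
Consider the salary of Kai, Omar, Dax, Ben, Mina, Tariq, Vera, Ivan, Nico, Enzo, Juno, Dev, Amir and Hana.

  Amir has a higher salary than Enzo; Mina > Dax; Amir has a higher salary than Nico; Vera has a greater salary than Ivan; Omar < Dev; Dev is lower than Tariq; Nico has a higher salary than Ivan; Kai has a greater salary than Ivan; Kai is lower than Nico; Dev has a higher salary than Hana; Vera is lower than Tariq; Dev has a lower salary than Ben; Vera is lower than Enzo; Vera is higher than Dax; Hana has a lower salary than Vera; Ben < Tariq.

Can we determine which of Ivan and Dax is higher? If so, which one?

Following every chain through Ivan: above Ivan we get Kai, Vera, Nico, Enzo, Tariq, Amir.
Dax is not reached, and no chain runs the other way from Dax to Ivan.
So the given relations leave the order of Ivan and Dax undetermined.

undetermined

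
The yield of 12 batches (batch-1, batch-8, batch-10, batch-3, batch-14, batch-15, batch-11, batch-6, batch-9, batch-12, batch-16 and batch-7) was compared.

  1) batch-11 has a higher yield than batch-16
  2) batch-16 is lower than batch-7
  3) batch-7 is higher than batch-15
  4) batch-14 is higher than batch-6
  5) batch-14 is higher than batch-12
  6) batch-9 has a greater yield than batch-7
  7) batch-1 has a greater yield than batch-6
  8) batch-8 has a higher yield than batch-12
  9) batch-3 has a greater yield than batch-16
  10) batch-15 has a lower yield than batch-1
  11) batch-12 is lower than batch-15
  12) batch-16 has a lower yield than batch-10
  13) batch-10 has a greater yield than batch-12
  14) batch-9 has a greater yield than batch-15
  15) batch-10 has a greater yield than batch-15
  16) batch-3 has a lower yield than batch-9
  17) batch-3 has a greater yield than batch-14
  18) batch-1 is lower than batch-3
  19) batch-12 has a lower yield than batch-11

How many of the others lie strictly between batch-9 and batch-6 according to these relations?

3

Chaining upward from batch-6 reaches: batch-14, batch-1, batch-3.
Chaining downward from batch-9 reaches: batch-12, batch-16, batch-15, batch-7, batch-14, batch-1, batch-3.
Strictly between batch-6 and batch-9 are those in both lists: batch-14, batch-1, batch-3 — 3 elements.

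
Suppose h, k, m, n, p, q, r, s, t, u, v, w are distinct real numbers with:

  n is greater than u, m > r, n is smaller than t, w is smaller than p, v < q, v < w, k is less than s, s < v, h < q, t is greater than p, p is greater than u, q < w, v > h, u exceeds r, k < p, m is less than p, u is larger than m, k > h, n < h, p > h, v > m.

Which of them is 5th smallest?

The consecutive relations fix a unique order: r < m < u < n < h < k < s < v < q < w < p < t.
Counting 5 from the smallest end gives h.

h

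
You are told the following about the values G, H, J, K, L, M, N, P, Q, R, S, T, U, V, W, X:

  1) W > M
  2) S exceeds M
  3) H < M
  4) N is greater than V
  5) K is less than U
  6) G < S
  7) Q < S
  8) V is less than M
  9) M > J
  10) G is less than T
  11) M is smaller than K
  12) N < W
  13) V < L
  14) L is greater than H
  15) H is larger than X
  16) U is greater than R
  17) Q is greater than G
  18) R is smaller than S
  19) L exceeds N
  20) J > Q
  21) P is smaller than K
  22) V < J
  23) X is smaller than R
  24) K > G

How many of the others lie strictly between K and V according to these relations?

2

Chaining upward from V reaches: J, M, N, S, L, U, W.
Chaining downward from K reaches: X, G, H, P, Q, J, M.
Strictly between V and K are those in both lists: J, M — 2 elements.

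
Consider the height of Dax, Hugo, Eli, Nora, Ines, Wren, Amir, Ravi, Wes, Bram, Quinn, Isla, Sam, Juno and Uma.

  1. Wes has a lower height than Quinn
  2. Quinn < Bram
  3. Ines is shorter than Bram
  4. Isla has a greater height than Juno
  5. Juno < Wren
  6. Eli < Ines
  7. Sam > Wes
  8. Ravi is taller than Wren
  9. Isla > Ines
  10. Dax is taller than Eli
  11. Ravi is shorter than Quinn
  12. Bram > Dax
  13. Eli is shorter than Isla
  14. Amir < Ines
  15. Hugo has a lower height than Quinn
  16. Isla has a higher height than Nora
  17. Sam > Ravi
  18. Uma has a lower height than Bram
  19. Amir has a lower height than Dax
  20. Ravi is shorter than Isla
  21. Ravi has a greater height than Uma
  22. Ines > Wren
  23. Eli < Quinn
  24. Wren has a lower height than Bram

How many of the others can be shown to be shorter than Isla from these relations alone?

8

From Isla the given relations immediately reach Juno, Eli, Ravi, Ines, Nora.
From those, Amir, Wren, Uma — 8 in total.
No other element is forced below Isla by the given relations, so the count is 8.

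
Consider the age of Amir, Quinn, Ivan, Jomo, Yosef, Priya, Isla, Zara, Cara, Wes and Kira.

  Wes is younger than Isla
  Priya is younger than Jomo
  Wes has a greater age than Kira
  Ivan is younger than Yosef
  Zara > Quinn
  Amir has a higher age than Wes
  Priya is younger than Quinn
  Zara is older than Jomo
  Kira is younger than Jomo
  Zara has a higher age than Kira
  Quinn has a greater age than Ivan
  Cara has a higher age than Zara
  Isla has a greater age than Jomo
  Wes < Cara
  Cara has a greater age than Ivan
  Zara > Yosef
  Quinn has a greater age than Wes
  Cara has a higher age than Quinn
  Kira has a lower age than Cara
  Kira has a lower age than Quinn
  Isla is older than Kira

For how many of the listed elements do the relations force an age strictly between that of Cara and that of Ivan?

3

Chaining upward from Ivan reaches: Yosef, Quinn, Zara.
Chaining downward from Cara reaches: Priya, Kira, Jomo, Yosef, Wes, Quinn, Zara.
Strictly between Ivan and Cara are those in both lists: Yosef, Quinn, Zara — 3 elements.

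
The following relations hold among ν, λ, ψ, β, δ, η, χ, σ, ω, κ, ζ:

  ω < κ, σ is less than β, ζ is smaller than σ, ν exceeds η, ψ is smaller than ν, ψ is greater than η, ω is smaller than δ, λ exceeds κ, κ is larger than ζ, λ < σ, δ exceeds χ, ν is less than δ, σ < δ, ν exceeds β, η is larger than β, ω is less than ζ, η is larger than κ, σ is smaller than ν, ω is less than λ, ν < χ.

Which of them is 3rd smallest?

Chaining the given pairs: ω < ζ < κ < λ < σ < β < η < ψ < ν < χ < δ.
The 3rd smallest is κ.

κ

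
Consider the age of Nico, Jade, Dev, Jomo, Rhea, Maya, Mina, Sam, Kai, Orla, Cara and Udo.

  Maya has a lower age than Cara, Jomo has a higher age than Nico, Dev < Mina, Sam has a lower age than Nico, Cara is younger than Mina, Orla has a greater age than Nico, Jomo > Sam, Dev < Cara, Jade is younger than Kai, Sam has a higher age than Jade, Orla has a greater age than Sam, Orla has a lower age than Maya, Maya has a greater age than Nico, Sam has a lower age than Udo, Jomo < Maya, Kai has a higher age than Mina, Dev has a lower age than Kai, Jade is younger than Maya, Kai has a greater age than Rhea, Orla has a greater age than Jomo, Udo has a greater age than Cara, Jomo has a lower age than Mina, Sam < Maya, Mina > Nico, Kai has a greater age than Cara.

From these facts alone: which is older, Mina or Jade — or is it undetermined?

Jade < Sam and Sam < Nico give Jade < Nico.
Then Nico < Jomo extends the chain to Jomo.
With Jomo < Orla: Jade < Sam < Nico < Jomo < Orla.
With Orla < Maya: Jade < Sam < Nico < Jomo < Orla < Maya.
Then Maya < Cara extends the chain to Cara.
Then Cara < Mina extends the chain to Mina.
So Mina is older.

Mina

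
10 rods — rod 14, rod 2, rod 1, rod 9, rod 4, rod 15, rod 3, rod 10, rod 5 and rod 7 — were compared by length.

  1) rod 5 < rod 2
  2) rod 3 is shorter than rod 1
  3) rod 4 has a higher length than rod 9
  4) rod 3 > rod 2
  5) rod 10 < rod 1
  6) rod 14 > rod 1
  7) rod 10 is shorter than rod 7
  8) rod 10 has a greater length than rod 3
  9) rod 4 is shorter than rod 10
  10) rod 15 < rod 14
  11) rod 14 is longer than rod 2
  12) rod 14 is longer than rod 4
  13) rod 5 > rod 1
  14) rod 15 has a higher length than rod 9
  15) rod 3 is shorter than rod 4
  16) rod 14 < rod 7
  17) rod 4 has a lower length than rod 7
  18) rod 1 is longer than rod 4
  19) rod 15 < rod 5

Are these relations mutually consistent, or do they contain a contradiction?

inconsistent

Chaining the given relations yields rod 5 < rod 2 < rod 3 < rod 4 < rod 10 < rod 1, so rod 5 < rod 1. But one relation states rod 1 < rod 5. These cannot both hold.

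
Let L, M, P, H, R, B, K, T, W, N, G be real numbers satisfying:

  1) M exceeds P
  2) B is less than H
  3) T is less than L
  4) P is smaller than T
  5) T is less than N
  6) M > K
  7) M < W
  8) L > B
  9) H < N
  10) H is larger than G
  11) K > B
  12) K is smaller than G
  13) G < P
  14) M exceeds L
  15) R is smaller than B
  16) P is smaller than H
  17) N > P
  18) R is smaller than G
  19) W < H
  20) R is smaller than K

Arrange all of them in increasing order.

R < B < K < G < P < T < L < M < W < H < N

The consecutive links are each given: R < B; B < K; K < G; G < P; P < T; T < L; L < M; M < W; W < H; H < N.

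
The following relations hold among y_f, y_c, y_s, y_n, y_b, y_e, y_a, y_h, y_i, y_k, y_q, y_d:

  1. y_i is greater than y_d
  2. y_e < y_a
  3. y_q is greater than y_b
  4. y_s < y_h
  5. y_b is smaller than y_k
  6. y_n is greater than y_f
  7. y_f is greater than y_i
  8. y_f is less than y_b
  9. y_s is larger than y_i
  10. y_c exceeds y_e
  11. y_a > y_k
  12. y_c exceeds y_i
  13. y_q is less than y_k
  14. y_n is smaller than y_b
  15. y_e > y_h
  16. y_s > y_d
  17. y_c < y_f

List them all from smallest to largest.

y_d < y_i < y_s < y_h < y_e < y_c < y_f < y_n < y_b < y_q < y_k < y_a

The consecutive links are each given: y_d < y_i; y_i < y_s; y_s < y_h; y_h < y_e; y_e < y_c; y_c < y_f; y_f < y_n; y_n < y_b; y_b < y_q; y_q < y_k; y_k < y_a.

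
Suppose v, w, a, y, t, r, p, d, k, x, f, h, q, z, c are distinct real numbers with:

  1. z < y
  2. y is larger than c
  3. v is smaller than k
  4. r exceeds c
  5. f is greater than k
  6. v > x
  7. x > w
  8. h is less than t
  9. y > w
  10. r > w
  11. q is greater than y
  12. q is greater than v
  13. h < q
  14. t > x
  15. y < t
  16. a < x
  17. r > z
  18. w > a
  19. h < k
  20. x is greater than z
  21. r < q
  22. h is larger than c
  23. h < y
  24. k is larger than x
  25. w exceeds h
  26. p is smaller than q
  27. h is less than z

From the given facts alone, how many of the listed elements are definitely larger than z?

From z the given relations immediately reach y, r, x.
From those, v, k, t, q — 7 in total.
From those, f — 8 in total.
No other element is forced above z by the given relations, so the count is 8.

8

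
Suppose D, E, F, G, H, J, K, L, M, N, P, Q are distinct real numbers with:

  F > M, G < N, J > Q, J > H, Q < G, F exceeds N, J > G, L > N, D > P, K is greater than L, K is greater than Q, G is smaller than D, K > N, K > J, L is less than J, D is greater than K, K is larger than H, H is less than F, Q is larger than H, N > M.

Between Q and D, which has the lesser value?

Q < G and G < N give Q < N.
With N < L: Q < G < N < L.
Then L < J extends the chain to J.
Then J < K extends the chain to K.
Then K < D extends the chain to D.
So Q < D; Q is the smaller of the two.

Q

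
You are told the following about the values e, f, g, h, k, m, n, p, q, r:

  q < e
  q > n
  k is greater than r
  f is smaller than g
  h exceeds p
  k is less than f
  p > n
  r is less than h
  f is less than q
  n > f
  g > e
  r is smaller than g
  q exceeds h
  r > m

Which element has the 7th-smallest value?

h

The consecutive relations fix a unique order: m < r < k < f < n < p < h < q < e < g.
The 7th smallest is h.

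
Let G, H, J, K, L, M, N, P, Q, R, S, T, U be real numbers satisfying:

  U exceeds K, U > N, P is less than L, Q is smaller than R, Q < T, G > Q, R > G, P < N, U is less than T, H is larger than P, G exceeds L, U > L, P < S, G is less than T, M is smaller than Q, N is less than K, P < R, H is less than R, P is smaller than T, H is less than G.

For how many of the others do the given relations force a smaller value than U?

4

From U the given relations immediately reach L, N, K.
From those, P — 4 in total.
No other element is forced below U by the given relations, so the count is 4.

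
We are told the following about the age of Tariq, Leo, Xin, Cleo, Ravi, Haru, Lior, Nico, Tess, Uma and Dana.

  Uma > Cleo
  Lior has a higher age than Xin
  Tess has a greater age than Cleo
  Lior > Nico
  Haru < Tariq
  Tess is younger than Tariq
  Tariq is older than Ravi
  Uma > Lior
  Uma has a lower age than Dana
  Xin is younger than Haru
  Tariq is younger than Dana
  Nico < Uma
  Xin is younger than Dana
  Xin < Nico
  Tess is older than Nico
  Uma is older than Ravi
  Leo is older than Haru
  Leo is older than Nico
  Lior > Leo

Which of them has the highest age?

Dana

Chaining downward from Dana: directly below it, Xin, Tariq, Uma; then Cleo, Haru, Nico, Ravi, Lior, Tess; then Leo.
That covers every other element, and nothing is given above Dana, so Dana is the highest age.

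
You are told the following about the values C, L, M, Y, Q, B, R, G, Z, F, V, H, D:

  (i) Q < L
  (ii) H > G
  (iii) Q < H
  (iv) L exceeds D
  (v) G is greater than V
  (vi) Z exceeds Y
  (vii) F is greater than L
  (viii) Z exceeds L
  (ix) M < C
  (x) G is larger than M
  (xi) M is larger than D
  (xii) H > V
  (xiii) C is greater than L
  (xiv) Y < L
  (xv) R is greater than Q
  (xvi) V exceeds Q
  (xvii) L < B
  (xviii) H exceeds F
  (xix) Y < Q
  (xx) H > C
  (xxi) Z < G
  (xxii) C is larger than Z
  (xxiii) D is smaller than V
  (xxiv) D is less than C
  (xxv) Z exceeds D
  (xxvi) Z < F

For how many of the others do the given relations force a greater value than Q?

The elements the relations force above Q are V, L, Z, C, R, G, F, B, H — no chain reaches any other.
That is 9.

9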